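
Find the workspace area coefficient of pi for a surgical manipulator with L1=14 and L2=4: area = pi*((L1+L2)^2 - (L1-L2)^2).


Given: L1 = 14, L2 = 4
(L1+L2)^2 = (18)^2 = 324
(L1-L2)^2 = (10)^2 = 100
Difference = 324 - 100 = 224
This equals 4*L1*L2 = 4*14*4 = 224
Workspace area = 224*pi

224


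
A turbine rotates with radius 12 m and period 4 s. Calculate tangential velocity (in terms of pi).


Given: radius r = 12 m, period T = 4 s
Using v = 2*pi*r / T
v = 2*pi*12 / 4
v = 24*pi / 4
v = 6*pi m/s

6*pi m/s


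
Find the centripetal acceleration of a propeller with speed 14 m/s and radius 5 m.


Given: v = 14 m/s, r = 5 m
Using a_c = v^2 / r
a_c = 14^2 / 5
a_c = 196 / 5
a_c = 196/5 m/s^2

196/5 m/s^2


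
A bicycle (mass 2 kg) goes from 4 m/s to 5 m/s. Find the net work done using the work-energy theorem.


Given: m = 2 kg, v0 = 4 m/s, v = 5 m/s
Using W = (1/2)*m*(v^2 - v0^2)
v^2 = 5^2 = 25
v0^2 = 4^2 = 16
v^2 - v0^2 = 25 - 16 = 9
W = (1/2)*2*9 = 9 J

9 J


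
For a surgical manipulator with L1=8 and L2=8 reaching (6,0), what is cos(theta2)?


Given: L1 = 8, L2 = 8, target (x, y) = (6, 0)
Using cos(theta2) = (x^2 + y^2 - L1^2 - L2^2) / (2*L1*L2)
x^2 + y^2 = 6^2 + 0 = 36
L1^2 + L2^2 = 64 + 64 = 128
Numerator = 36 - 128 = -92
Denominator = 2*8*8 = 128
cos(theta2) = -92/128 = -23/32

-23/32


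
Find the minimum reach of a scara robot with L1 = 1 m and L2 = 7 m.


Given: L1 = 1 m, L2 = 7 m
For a 2-link planar arm, min reach = |L1 - L2| (second link folded back)
Min reach = |1 - 7|
Min reach = 6 m

6 m


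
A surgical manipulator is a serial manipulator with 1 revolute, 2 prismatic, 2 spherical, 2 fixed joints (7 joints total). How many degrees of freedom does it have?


Given: serial robot with 1 revolute, 2 prismatic, 2 spherical, 2 fixed joints
DOF contribution per joint type: revolute=1, prismatic=1, spherical=3, fixed=0
DOF = 1*1 + 2*1 + 2*3 + 2*0
DOF = 9

9


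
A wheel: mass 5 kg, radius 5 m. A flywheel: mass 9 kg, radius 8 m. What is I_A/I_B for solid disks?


Given: M1=5 kg, R1=5 m, M2=9 kg, R2=8 m
For a disk: I = (1/2)*M*R^2, so I_A/I_B = (M1*R1^2)/(M2*R2^2)
M1*R1^2 = 5*25 = 125
M2*R2^2 = 9*64 = 576
I_A/I_B = 125/576 = 125/576

125/576


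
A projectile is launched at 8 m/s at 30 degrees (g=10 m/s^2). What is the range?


Given: v0 = 8 m/s, theta = 30 deg, g = 10 m/s^2
sin(2*30) = sin(60) = sqrt(3)/2
Using R = v0^2 * sin(2*theta) / g
R = 8^2 * (sqrt(3)/2) / 10
R = 64 * sqrt(3) / 20
R = 16/5*sqrt(3) m

16/5*sqrt(3) m


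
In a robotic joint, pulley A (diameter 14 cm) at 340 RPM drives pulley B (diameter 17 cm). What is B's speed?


Given: D1 = 14 cm, w1 = 340 RPM, D2 = 17 cm
Using D1*w1 = D2*w2
w2 = D1*w1 / D2
w2 = 14*340 / 17
w2 = 4760 / 17
w2 = 280 RPM

280 RPM


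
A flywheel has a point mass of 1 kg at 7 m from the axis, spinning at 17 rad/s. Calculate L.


Given: m = 1 kg, r = 7 m, omega = 17 rad/s
For a point mass: I = m*r^2
I = 1*7^2 = 1*49 = 49
L = I*omega = 49*17
L = 833 kg*m^2/s

833 kg*m^2/s


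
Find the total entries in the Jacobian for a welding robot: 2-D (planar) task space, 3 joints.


Given: task space dimension = 2, joints = 3
Jacobian is a 2 x 3 matrix
Total entries = rows * columns
Total = 2 * 3
Total = 6

6


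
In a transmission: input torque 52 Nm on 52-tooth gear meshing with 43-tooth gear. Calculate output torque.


Given: N1 = 52, N2 = 43, T1 = 52 Nm
Using T2/T1 = N2/N1
T2 = T1 * N2 / N1
T2 = 52 * 43 / 52
T2 = 2236 / 52
T2 = 43 Nm

43 Nm


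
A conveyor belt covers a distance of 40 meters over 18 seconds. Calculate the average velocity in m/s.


Given: distance d = 40 m, time t = 18 s
Using v = d / t
v = 40 / 18
v = 20/9 m/s

20/9 m/s


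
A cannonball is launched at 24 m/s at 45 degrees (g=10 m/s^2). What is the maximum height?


Given: v0 = 24 m/s, theta = 45 deg, g = 10 m/s^2
sin^2(45) = 1/2
Using H = v0^2 * sin^2(theta) / (2*g)
H = 24^2 * 1/2 / (2*10)
H = 576 * 1/2 / 20
H = 288 / 20
H = 72/5 m

72/5 m


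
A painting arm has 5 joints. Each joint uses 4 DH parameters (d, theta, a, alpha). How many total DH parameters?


Given: 5 joints, 4 DH parameters per joint (d, theta, a, alpha)
Total DH parameters = number_of_joints * 4
Total = 5 * 4
Total = 20

20


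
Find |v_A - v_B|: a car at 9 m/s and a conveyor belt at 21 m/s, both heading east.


Given: v_A = 9 m/s east, v_B = 21 m/s east
Both move in the same direction; relative speed = |v_A - v_B|
|9 - 21| = |-12|
= 12 m/s

12 m/s


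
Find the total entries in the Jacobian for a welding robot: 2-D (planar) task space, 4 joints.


Given: task space dimension = 2, joints = 4
Jacobian is a 2 x 4 matrix
Total entries = rows * columns
Total = 2 * 4
Total = 8

8


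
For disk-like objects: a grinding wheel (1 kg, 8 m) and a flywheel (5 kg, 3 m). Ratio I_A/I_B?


Given: M1=1 kg, R1=8 m, M2=5 kg, R2=3 m
For a disk: I = (1/2)*M*R^2, so I_A/I_B = (M1*R1^2)/(M2*R2^2)
M1*R1^2 = 1*64 = 64
M2*R2^2 = 5*9 = 45
I_A/I_B = 64/45 = 64/45

64/45


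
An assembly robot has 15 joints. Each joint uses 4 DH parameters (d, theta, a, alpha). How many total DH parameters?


Given: 15 joints, 4 DH parameters per joint (d, theta, a, alpha)
Total DH parameters = number_of_joints * 4
Total = 15 * 4
Total = 60

60


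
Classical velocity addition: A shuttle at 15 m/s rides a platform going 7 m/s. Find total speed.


Given: object velocity = 15 m/s, platform velocity = 7 m/s (same direction)
Using classical velocity addition: v_total = v_object + v_platform
v_total = 15 + 7
v_total = 22 m/s

22 m/s


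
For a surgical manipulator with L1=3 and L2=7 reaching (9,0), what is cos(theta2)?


Given: L1 = 3, L2 = 7, target (x, y) = (9, 0)
Using cos(theta2) = (x^2 + y^2 - L1^2 - L2^2) / (2*L1*L2)
x^2 + y^2 = 9^2 + 0 = 81
L1^2 + L2^2 = 9 + 49 = 58
Numerator = 81 - 58 = 23
Denominator = 2*3*7 = 42
cos(theta2) = 23/42 = 23/42

23/42


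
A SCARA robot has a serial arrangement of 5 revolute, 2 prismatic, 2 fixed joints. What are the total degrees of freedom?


Given: serial robot with 5 revolute, 2 prismatic, 2 fixed joints
DOF contribution per joint type: revolute=1, prismatic=1, spherical=3, fixed=0
DOF = 5*1 + 2*1 + 2*0
DOF = 7

7


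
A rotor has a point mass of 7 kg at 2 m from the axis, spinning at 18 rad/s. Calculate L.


Given: m = 7 kg, r = 2 m, omega = 18 rad/s
For a point mass: I = m*r^2
I = 7*2^2 = 7*4 = 28
L = I*omega = 28*18
L = 504 kg*m^2/s

504 kg*m^2/s


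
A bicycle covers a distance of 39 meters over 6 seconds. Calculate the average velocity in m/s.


Given: distance d = 39 m, time t = 6 s
Using v = d / t
v = 39 / 6
v = 13/2 m/s

13/2 m/s


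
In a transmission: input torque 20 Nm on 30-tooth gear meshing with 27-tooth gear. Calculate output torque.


Given: N1 = 30, N2 = 27, T1 = 20 Nm
Using T2/T1 = N2/N1
T2 = T1 * N2 / N1
T2 = 20 * 27 / 30
T2 = 540 / 30
T2 = 18 Nm

18 Nm


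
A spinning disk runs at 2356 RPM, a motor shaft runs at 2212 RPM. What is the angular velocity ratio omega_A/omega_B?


Given: RPM_A = 2356, RPM_B = 2212
omega = 2*pi*RPM/60, so omega_A/omega_B = RPM_A / RPM_B
omega_A/omega_B = 2356 / 2212
omega_A/omega_B = 589/553

589/553


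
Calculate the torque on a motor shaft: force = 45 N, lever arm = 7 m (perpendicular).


Given: F = 45 N, r = 7 m, angle = 90 deg (perpendicular)
Using tau = F * r * sin(90)
sin(90) = 1
tau = 45 * 7 * 1
tau = 315 Nm

315 Nm


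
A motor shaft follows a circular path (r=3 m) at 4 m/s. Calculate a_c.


Given: v = 4 m/s, r = 3 m
Using a_c = v^2 / r
a_c = 4^2 / 3
a_c = 16 / 3
a_c = 16/3 m/s^2

16/3 m/s^2


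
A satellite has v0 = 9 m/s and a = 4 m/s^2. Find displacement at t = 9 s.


Given: v0 = 9 m/s, a = 4 m/s^2, t = 9 s
Using s = v0*t + (1/2)*a*t^2
s = 9*9 + (1/2)*4*9^2
s = 81 + (1/2)*324
s = 81 + 162
s = 243

243 m


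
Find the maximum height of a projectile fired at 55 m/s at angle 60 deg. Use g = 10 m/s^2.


Given: v0 = 55 m/s, theta = 60 deg, g = 10 m/s^2
sin^2(60) = 3/4
Using H = v0^2 * sin^2(theta) / (2*g)
H = 55^2 * 3/4 / (2*10)
H = 3025 * 3/4 / 20
H = 9075/4 / 20
H = 1815/16 m

1815/16 m


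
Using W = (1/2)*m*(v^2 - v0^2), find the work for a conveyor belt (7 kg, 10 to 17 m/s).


Given: m = 7 kg, v0 = 10 m/s, v = 17 m/s
Using W = (1/2)*m*(v^2 - v0^2)
v^2 = 17^2 = 289
v0^2 = 10^2 = 100
v^2 - v0^2 = 289 - 100 = 189
W = (1/2)*7*189 = 1323/2 J

1323/2 J


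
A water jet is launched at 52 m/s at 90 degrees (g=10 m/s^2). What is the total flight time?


Given: v0 = 52 m/s, theta = 90 deg, g = 10 m/s^2
sin(90) = 1
Using T = 2*v0*sin(theta) / g
T = 2*52*1 / 10
T = 104 / 10
T = 52/5 s

52/5 s


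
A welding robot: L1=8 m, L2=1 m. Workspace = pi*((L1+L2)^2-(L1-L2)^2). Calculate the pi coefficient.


Given: L1 = 8, L2 = 1
(L1+L2)^2 = (9)^2 = 81
(L1-L2)^2 = (7)^2 = 49
Difference = 81 - 49 = 32
This equals 4*L1*L2 = 4*8*1 = 32
Workspace area = 32*pi

32


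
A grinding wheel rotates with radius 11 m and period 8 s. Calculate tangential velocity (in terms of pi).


Given: radius r = 11 m, period T = 8 s
Using v = 2*pi*r / T
v = 2*pi*11 / 8
v = 22*pi / 8
v = 11/4*pi m/s

11/4*pi m/s


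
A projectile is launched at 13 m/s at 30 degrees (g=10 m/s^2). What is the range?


Given: v0 = 13 m/s, theta = 30 deg, g = 10 m/s^2
sin(2*30) = sin(60) = sqrt(3)/2
Using R = v0^2 * sin(2*theta) / g
R = 13^2 * (sqrt(3)/2) / 10
R = 169 * sqrt(3) / 20
R = 169/20*sqrt(3) m

169/20*sqrt(3) m


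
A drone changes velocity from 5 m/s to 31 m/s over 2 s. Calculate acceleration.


Given: initial velocity v0 = 5 m/s, final velocity v = 31 m/s, time t = 2 s
Using a = (v - v0) / t
a = (31 - 5) / 2
a = 26 / 2
a = 13 m/s^2

13 m/s^2


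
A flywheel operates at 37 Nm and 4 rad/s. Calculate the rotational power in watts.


Given: tau = 37 Nm, omega = 4 rad/s
Using P = tau * omega
P = 37 * 4
P = 148 W

148 W


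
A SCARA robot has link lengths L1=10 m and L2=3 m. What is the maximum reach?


Given: L1 = 10 m, L2 = 3 m
For a 2-link planar arm, max reach = L1 + L2 (fully extended)
Max reach = 10 + 3
Max reach = 13 m

13 m


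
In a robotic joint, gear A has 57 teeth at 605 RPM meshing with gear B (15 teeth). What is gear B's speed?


Given: N1 = 57 teeth, w1 = 605 RPM, N2 = 15 teeth
Using N1*w1 = N2*w2
w2 = N1*w1 / N2
w2 = 57*605 / 15
w2 = 34485 / 15
w2 = 2299 RPM

2299 RPM


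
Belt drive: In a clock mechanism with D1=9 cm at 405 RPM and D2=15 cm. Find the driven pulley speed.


Given: D1 = 9 cm, w1 = 405 RPM, D2 = 15 cm
Using D1*w1 = D2*w2
w2 = D1*w1 / D2
w2 = 9*405 / 15
w2 = 3645 / 15
w2 = 243 RPM

243 RPM


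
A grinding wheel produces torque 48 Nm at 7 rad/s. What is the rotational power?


Given: tau = 48 Nm, omega = 7 rad/s
Using P = tau * omega
P = 48 * 7
P = 336 W

336 W


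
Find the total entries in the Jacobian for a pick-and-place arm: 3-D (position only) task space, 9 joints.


Given: task space dimension = 3, joints = 9
Jacobian is a 3 x 9 matrix
Total entries = rows * columns
Total = 3 * 9
Total = 27

27


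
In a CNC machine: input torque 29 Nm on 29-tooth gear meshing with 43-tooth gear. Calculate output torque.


Given: N1 = 29, N2 = 43, T1 = 29 Nm
Using T2/T1 = N2/N1
T2 = T1 * N2 / N1
T2 = 29 * 43 / 29
T2 = 1247 / 29
T2 = 43 Nm

43 Nm


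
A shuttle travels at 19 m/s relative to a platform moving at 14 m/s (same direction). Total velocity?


Given: object velocity = 19 m/s, platform velocity = 14 m/s (same direction)
Using classical velocity addition: v_total = v_object + v_platform
v_total = 19 + 14
v_total = 33 m/s

33 m/s


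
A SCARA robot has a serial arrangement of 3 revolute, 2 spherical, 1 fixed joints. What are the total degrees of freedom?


Given: serial robot with 3 revolute, 2 spherical, 1 fixed joints
DOF contribution per joint type: revolute=1, prismatic=1, spherical=3, fixed=0
DOF = 3*1 + 2*3 + 1*0
DOF = 9

9


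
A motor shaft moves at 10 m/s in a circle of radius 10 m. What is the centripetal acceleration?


Given: v = 10 m/s, r = 10 m
Using a_c = v^2 / r
a_c = 10^2 / 10
a_c = 100 / 10
a_c = 10 m/s^2

10 m/s^2


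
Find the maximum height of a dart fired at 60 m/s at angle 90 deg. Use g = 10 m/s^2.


Given: v0 = 60 m/s, theta = 90 deg, g = 10 m/s^2
sin^2(90) = 1
Using H = v0^2 * sin^2(theta) / (2*g)
H = 60^2 * 1 / (2*10)
H = 3600 * 1 / 20
H = 3600 / 20
H = 180 m

180 m


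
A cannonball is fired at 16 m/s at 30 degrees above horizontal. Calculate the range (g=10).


Given: v0 = 16 m/s, theta = 30 deg, g = 10 m/s^2
sin(2*30) = sin(60) = sqrt(3)/2
Using R = v0^2 * sin(2*theta) / g
R = 16^2 * (sqrt(3)/2) / 10
R = 256 * sqrt(3) / 20
R = 64/5*sqrt(3) m

64/5*sqrt(3) m


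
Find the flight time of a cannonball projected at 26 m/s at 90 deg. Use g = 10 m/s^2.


Given: v0 = 26 m/s, theta = 90 deg, g = 10 m/s^2
sin(90) = 1
Using T = 2*v0*sin(theta) / g
T = 2*26*1 / 10
T = 52 / 10
T = 26/5 s

26/5 s


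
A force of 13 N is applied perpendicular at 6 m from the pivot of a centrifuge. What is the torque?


Given: F = 13 N, r = 6 m, angle = 90 deg (perpendicular)
Using tau = F * r * sin(90)
sin(90) = 1
tau = 13 * 6 * 1
tau = 78 Nm

78 Nm


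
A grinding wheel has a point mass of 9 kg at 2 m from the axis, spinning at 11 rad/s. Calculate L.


Given: m = 9 kg, r = 2 m, omega = 11 rad/s
For a point mass: I = m*r^2
I = 9*2^2 = 9*4 = 36
L = I*omega = 36*11
L = 396 kg*m^2/s

396 kg*m^2/s


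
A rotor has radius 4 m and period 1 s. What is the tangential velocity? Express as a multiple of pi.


Given: radius r = 4 m, period T = 1 s
Using v = 2*pi*r / T
v = 2*pi*4 / 1
v = 8*pi / 1
v = 8*pi m/s

8*pi m/s


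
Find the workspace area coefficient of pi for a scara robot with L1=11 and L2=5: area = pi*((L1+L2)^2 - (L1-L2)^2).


Given: L1 = 11, L2 = 5
(L1+L2)^2 = (16)^2 = 256
(L1-L2)^2 = (6)^2 = 36
Difference = 256 - 36 = 220
This equals 4*L1*L2 = 4*11*5 = 220
Workspace area = 220*pi

220


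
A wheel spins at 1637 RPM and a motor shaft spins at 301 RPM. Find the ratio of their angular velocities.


Given: RPM_A = 1637, RPM_B = 301
omega = 2*pi*RPM/60, so omega_A/omega_B = RPM_A / RPM_B
omega_A/omega_B = 1637 / 301
omega_A/omega_B = 1637/301

1637/301


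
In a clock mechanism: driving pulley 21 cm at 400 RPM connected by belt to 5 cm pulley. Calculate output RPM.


Given: D1 = 21 cm, w1 = 400 RPM, D2 = 5 cm
Using D1*w1 = D2*w2
w2 = D1*w1 / D2
w2 = 21*400 / 5
w2 = 8400 / 5
w2 = 1680 RPM

1680 RPM


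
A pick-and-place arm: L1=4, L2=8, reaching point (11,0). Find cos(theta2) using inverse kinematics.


Given: L1 = 4, L2 = 8, target (x, y) = (11, 0)
Using cos(theta2) = (x^2 + y^2 - L1^2 - L2^2) / (2*L1*L2)
x^2 + y^2 = 11^2 + 0 = 121
L1^2 + L2^2 = 16 + 64 = 80
Numerator = 121 - 80 = 41
Denominator = 2*4*8 = 64
cos(theta2) = 41/64 = 41/64

41/64


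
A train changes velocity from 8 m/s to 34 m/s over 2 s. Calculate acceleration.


Given: initial velocity v0 = 8 m/s, final velocity v = 34 m/s, time t = 2 s
Using a = (v - v0) / t
a = (34 - 8) / 2
a = 26 / 2
a = 13 m/s^2

13 m/s^2


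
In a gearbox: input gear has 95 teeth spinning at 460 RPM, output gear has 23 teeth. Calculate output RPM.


Given: N1 = 95 teeth, w1 = 460 RPM, N2 = 23 teeth
Using N1*w1 = N2*w2
w2 = N1*w1 / N2
w2 = 95*460 / 23
w2 = 43700 / 23
w2 = 1900 RPM

1900 RPM


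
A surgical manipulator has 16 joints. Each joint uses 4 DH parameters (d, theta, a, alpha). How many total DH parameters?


Given: 16 joints, 4 DH parameters per joint (d, theta, a, alpha)
Total DH parameters = number_of_joints * 4
Total = 16 * 4
Total = 64

64


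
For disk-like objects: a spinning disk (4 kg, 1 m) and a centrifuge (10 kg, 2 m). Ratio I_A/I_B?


Given: M1=4 kg, R1=1 m, M2=10 kg, R2=2 m
For a disk: I = (1/2)*M*R^2, so I_A/I_B = (M1*R1^2)/(M2*R2^2)
M1*R1^2 = 4*1 = 4
M2*R2^2 = 10*4 = 40
I_A/I_B = 4/40 = 1/10

1/10


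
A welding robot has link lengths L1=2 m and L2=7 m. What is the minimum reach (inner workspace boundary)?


Given: L1 = 2 m, L2 = 7 m
For a 2-link planar arm, min reach = |L1 - L2| (second link folded back)
Min reach = |2 - 7|
Min reach = 5 m

5 m


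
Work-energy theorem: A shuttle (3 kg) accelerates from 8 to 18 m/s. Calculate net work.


Given: m = 3 kg, v0 = 8 m/s, v = 18 m/s
Using W = (1/2)*m*(v^2 - v0^2)
v^2 = 18^2 = 324
v0^2 = 8^2 = 64
v^2 - v0^2 = 324 - 64 = 260
W = (1/2)*3*260 = 390 J

390 J


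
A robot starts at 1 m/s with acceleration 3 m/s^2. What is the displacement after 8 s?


Given: v0 = 1 m/s, a = 3 m/s^2, t = 8 s
Using s = v0*t + (1/2)*a*t^2
s = 1*8 + (1/2)*3*8^2
s = 8 + (1/2)*192
s = 8 + 96
s = 104

104 m


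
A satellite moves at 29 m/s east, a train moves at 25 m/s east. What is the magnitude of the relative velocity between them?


Given: v_A = 29 m/s east, v_B = 25 m/s east
Both move in the same direction; relative speed = |v_A - v_B|
|29 - 25| = |4|
= 4 m/s

4 m/s


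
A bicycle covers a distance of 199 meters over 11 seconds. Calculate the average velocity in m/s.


Given: distance d = 199 m, time t = 11 s
Using v = d / t
v = 199 / 11
v = 199/11 m/s

199/11 m/s


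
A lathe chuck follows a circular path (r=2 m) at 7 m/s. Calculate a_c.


Given: v = 7 m/s, r = 2 m
Using a_c = v^2 / r
a_c = 7^2 / 2
a_c = 49 / 2
a_c = 49/2 m/s^2

49/2 m/s^2


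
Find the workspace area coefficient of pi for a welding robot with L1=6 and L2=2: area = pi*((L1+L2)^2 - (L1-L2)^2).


Given: L1 = 6, L2 = 2
(L1+L2)^2 = (8)^2 = 64
(L1-L2)^2 = (4)^2 = 16
Difference = 64 - 16 = 48
This equals 4*L1*L2 = 4*6*2 = 48
Workspace area = 48*pi

48


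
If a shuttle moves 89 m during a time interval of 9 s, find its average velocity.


Given: distance d = 89 m, time t = 9 s
Using v = d / t
v = 89 / 9
v = 89/9 m/s

89/9 m/s


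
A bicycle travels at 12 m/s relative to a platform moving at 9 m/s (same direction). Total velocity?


Given: object velocity = 12 m/s, platform velocity = 9 m/s (same direction)
Using classical velocity addition: v_total = v_object + v_platform
v_total = 12 + 9
v_total = 21 m/s

21 m/s


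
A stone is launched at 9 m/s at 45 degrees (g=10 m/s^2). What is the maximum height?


Given: v0 = 9 m/s, theta = 45 deg, g = 10 m/s^2
sin^2(45) = 1/2
Using H = v0^2 * sin^2(theta) / (2*g)
H = 9^2 * 1/2 / (2*10)
H = 81 * 1/2 / 20
H = 81/2 / 20
H = 81/40 m

81/40 m


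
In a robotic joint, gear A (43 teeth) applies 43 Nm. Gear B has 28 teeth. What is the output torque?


Given: N1 = 43, N2 = 28, T1 = 43 Nm
Using T2/T1 = N2/N1
T2 = T1 * N2 / N1
T2 = 43 * 28 / 43
T2 = 1204 / 43
T2 = 28 Nm

28 Nm


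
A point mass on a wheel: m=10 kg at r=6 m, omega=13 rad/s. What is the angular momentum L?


Given: m = 10 kg, r = 6 m, omega = 13 rad/s
For a point mass: I = m*r^2
I = 10*6^2 = 10*36 = 360
L = I*omega = 360*13
L = 4680 kg*m^2/s

4680 kg*m^2/s


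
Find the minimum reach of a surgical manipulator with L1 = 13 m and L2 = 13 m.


Given: L1 = 13 m, L2 = 13 m
For a 2-link planar arm, min reach = |L1 - L2| (second link folded back)
Min reach = |13 - 13|
Min reach = 0 m

0 m


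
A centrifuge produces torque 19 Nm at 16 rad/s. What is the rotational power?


Given: tau = 19 Nm, omega = 16 rad/s
Using P = tau * omega
P = 19 * 16
P = 304 W

304 W


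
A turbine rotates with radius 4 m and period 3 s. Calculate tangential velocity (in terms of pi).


Given: radius r = 4 m, period T = 3 s
Using v = 2*pi*r / T
v = 2*pi*4 / 3
v = 8*pi / 3
v = 8/3*pi m/s

8/3*pi m/s


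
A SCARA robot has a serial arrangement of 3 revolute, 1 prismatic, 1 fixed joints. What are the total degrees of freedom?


Given: serial robot with 3 revolute, 1 prismatic, 1 fixed joints
DOF contribution per joint type: revolute=1, prismatic=1, spherical=3, fixed=0
DOF = 3*1 + 1*1 + 1*0
DOF = 4

4


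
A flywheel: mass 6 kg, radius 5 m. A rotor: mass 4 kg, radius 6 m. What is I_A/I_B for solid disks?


Given: M1=6 kg, R1=5 m, M2=4 kg, R2=6 m
For a disk: I = (1/2)*M*R^2, so I_A/I_B = (M1*R1^2)/(M2*R2^2)
M1*R1^2 = 6*25 = 150
M2*R2^2 = 4*36 = 144
I_A/I_B = 150/144 = 25/24

25/24


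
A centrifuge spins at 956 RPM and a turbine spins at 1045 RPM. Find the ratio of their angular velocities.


Given: RPM_A = 956, RPM_B = 1045
omega = 2*pi*RPM/60, so omega_A/omega_B = RPM_A / RPM_B
omega_A/omega_B = 956 / 1045
omega_A/omega_B = 956/1045

956/1045


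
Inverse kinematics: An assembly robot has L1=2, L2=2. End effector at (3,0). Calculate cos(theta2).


Given: L1 = 2, L2 = 2, target (x, y) = (3, 0)
Using cos(theta2) = (x^2 + y^2 - L1^2 - L2^2) / (2*L1*L2)
x^2 + y^2 = 3^2 + 0 = 9
L1^2 + L2^2 = 4 + 4 = 8
Numerator = 9 - 8 = 1
Denominator = 2*2*2 = 8
cos(theta2) = 1/8 = 1/8

1/8


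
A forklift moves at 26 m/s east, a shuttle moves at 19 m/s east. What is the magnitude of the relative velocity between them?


Given: v_A = 26 m/s east, v_B = 19 m/s east
Both move in the same direction; relative speed = |v_A - v_B|
|26 - 19| = |7|
= 7 m/s

7 m/s


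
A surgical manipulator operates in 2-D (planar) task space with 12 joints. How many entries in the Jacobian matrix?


Given: task space dimension = 2, joints = 12
Jacobian is a 2 x 12 matrix
Total entries = rows * columns
Total = 2 * 12
Total = 24

24


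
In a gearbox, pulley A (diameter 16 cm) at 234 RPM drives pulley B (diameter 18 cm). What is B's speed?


Given: D1 = 16 cm, w1 = 234 RPM, D2 = 18 cm
Using D1*w1 = D2*w2
w2 = D1*w1 / D2
w2 = 16*234 / 18
w2 = 3744 / 18
w2 = 208 RPM

208 RPM


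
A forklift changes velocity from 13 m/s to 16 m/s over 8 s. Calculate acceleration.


Given: initial velocity v0 = 13 m/s, final velocity v = 16 m/s, time t = 8 s
Using a = (v - v0) / t
a = (16 - 13) / 8
a = 3 / 8
a = 3/8 m/s^2

3/8 m/s^2


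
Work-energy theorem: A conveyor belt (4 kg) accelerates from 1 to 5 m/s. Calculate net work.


Given: m = 4 kg, v0 = 1 m/s, v = 5 m/s
Using W = (1/2)*m*(v^2 - v0^2)
v^2 = 5^2 = 25
v0^2 = 1^2 = 1
v^2 - v0^2 = 25 - 1 = 24
W = (1/2)*4*24 = 48 J

48 J


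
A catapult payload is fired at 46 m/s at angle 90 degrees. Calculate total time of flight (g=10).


Given: v0 = 46 m/s, theta = 90 deg, g = 10 m/s^2
sin(90) = 1
Using T = 2*v0*sin(theta) / g
T = 2*46*1 / 10
T = 92 / 10
T = 46/5 s

46/5 s


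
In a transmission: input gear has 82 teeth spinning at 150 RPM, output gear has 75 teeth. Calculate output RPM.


Given: N1 = 82 teeth, w1 = 150 RPM, N2 = 75 teeth
Using N1*w1 = N2*w2
w2 = N1*w1 / N2
w2 = 82*150 / 75
w2 = 12300 / 75
w2 = 164 RPM

164 RPM


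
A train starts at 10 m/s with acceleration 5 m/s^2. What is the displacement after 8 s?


Given: v0 = 10 m/s, a = 5 m/s^2, t = 8 s
Using s = v0*t + (1/2)*a*t^2
s = 10*8 + (1/2)*5*8^2
s = 80 + (1/2)*320
s = 80 + 160
s = 240

240 m


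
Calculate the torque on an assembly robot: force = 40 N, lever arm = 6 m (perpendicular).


Given: F = 40 N, r = 6 m, angle = 90 deg (perpendicular)
Using tau = F * r * sin(90)
sin(90) = 1
tau = 40 * 6 * 1
tau = 240 Nm

240 Nm


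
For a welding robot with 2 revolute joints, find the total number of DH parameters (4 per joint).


Given: 2 joints, 4 DH parameters per joint (d, theta, a, alpha)
Total DH parameters = number_of_joints * 4
Total = 2 * 4
Total = 8

8


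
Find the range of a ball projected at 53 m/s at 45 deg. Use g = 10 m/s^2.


Given: v0 = 53 m/s, theta = 45 deg, g = 10 m/s^2
sin(2*45) = sin(90) = 1
Using R = v0^2 * sin(2*theta) / g
R = 53^2 * 1 / 10
R = 2809 / 10
R = 2809/10 m

2809/10 m


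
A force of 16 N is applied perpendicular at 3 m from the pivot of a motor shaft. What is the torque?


Given: F = 16 N, r = 3 m, angle = 90 deg (perpendicular)
Using tau = F * r * sin(90)
sin(90) = 1
tau = 16 * 3 * 1
tau = 48 Nm

48 Nm


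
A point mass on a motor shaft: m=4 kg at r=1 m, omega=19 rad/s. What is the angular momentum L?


Given: m = 4 kg, r = 1 m, omega = 19 rad/s
For a point mass: I = m*r^2
I = 4*1^2 = 4*1 = 4
L = I*omega = 4*19
L = 76 kg*m^2/s

76 kg*m^2/s


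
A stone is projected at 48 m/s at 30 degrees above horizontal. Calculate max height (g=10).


Given: v0 = 48 m/s, theta = 30 deg, g = 10 m/s^2
sin^2(30) = 1/4
Using H = v0^2 * sin^2(theta) / (2*g)
H = 48^2 * 1/4 / (2*10)
H = 2304 * 1/4 / 20
H = 576 / 20
H = 144/5 m

144/5 m


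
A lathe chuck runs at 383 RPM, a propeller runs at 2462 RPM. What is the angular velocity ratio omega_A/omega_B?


Given: RPM_A = 383, RPM_B = 2462
omega = 2*pi*RPM/60, so omega_A/omega_B = RPM_A / RPM_B
omega_A/omega_B = 383 / 2462
omega_A/omega_B = 383/2462

383/2462


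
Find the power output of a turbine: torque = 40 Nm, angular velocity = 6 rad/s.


Given: tau = 40 Nm, omega = 6 rad/s
Using P = tau * omega
P = 40 * 6
P = 240 W

240 W


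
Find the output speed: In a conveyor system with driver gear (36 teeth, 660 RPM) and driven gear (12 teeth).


Given: N1 = 36 teeth, w1 = 660 RPM, N2 = 12 teeth
Using N1*w1 = N2*w2
w2 = N1*w1 / N2
w2 = 36*660 / 12
w2 = 23760 / 12
w2 = 1980 RPM

1980 RPM


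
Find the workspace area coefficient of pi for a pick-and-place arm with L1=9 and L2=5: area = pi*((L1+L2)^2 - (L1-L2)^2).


Given: L1 = 9, L2 = 5
(L1+L2)^2 = (14)^2 = 196
(L1-L2)^2 = (4)^2 = 16
Difference = 196 - 16 = 180
This equals 4*L1*L2 = 4*9*5 = 180
Workspace area = 180*pi

180


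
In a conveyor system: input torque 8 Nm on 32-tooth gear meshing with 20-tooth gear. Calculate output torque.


Given: N1 = 32, N2 = 20, T1 = 8 Nm
Using T2/T1 = N2/N1
T2 = T1 * N2 / N1
T2 = 8 * 20 / 32
T2 = 160 / 32
T2 = 5 Nm

5 Nm


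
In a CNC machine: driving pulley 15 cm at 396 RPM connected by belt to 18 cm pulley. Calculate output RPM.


Given: D1 = 15 cm, w1 = 396 RPM, D2 = 18 cm
Using D1*w1 = D2*w2
w2 = D1*w1 / D2
w2 = 15*396 / 18
w2 = 5940 / 18
w2 = 330 RPM

330 RPM


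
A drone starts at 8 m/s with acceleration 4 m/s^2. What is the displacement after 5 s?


Given: v0 = 8 m/s, a = 4 m/s^2, t = 5 s
Using s = v0*t + (1/2)*a*t^2
s = 8*5 + (1/2)*4*5^2
s = 40 + (1/2)*100
s = 40 + 50
s = 90

90 m


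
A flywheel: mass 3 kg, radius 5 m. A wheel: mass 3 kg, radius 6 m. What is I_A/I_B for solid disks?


Given: M1=3 kg, R1=5 m, M2=3 kg, R2=6 m
For a disk: I = (1/2)*M*R^2, so I_A/I_B = (M1*R1^2)/(M2*R2^2)
M1*R1^2 = 3*25 = 75
M2*R2^2 = 3*36 = 108
I_A/I_B = 75/108 = 25/36

25/36


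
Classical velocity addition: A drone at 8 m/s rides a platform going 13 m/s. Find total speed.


Given: object velocity = 8 m/s, platform velocity = 13 m/s (same direction)
Using classical velocity addition: v_total = v_object + v_platform
v_total = 8 + 13
v_total = 21 m/s

21 m/s


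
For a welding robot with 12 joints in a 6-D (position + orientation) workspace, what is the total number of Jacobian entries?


Given: task space dimension = 6, joints = 12
Jacobian is a 6 x 12 matrix
Total entries = rows * columns
Total = 6 * 12
Total = 72

72


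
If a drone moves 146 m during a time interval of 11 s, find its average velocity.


Given: distance d = 146 m, time t = 11 s
Using v = d / t
v = 146 / 11
v = 146/11 m/s

146/11 m/s


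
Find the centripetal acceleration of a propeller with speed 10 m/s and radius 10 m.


Given: v = 10 m/s, r = 10 m
Using a_c = v^2 / r
a_c = 10^2 / 10
a_c = 100 / 10
a_c = 10 m/s^2

10 m/s^2


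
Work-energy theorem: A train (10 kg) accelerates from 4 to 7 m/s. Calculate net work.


Given: m = 10 kg, v0 = 4 m/s, v = 7 m/s
Using W = (1/2)*m*(v^2 - v0^2)
v^2 = 7^2 = 49
v0^2 = 4^2 = 16
v^2 - v0^2 = 49 - 16 = 33
W = (1/2)*10*33 = 165 J

165 J


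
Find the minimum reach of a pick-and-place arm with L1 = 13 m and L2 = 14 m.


Given: L1 = 13 m, L2 = 14 m
For a 2-link planar arm, min reach = |L1 - L2| (second link folded back)
Min reach = |13 - 14|
Min reach = 1 m

1 m


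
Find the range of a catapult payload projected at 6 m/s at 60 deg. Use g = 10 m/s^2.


Given: v0 = 6 m/s, theta = 60 deg, g = 10 m/s^2
sin(2*60) = sin(120) = sqrt(3)/2
Using R = v0^2 * sin(2*theta) / g
R = 6^2 * (sqrt(3)/2) / 10
R = 36 * sqrt(3) / 20
R = 9/5*sqrt(3) m

9/5*sqrt(3) m


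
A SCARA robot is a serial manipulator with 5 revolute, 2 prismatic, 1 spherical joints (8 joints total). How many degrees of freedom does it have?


Given: serial robot with 5 revolute, 2 prismatic, 1 spherical joints
DOF contribution per joint type: revolute=1, prismatic=1, spherical=3, fixed=0
DOF = 5*1 + 2*1 + 1*3
DOF = 10

10


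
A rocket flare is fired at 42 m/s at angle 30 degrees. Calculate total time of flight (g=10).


Given: v0 = 42 m/s, theta = 30 deg, g = 10 m/s^2
sin(30) = 1/2
Using T = 2*v0*sin(theta) / g
T = 2*42*1/2 / 10
T = 42 / 10
T = 21/5 s

21/5 s


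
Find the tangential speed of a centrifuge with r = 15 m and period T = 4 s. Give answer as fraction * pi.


Given: radius r = 15 m, period T = 4 s
Using v = 2*pi*r / T
v = 2*pi*15 / 4
v = 30*pi / 4
v = 15/2*pi m/s

15/2*pi m/s


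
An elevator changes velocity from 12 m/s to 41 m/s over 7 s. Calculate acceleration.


Given: initial velocity v0 = 12 m/s, final velocity v = 41 m/s, time t = 7 s
Using a = (v - v0) / t
a = (41 - 12) / 7
a = 29 / 7
a = 29/7 m/s^2

29/7 m/s^2


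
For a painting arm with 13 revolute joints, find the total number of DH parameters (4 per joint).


Given: 13 joints, 4 DH parameters per joint (d, theta, a, alpha)
Total DH parameters = number_of_joints * 4
Total = 13 * 4
Total = 52

52


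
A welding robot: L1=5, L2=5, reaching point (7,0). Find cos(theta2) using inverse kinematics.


Given: L1 = 5, L2 = 5, target (x, y) = (7, 0)
Using cos(theta2) = (x^2 + y^2 - L1^2 - L2^2) / (2*L1*L2)
x^2 + y^2 = 7^2 + 0 = 49
L1^2 + L2^2 = 25 + 25 = 50
Numerator = 49 - 50 = -1
Denominator = 2*5*5 = 50
cos(theta2) = -1/50 = -1/50

-1/50


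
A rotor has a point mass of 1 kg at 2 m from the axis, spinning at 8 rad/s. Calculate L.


Given: m = 1 kg, r = 2 m, omega = 8 rad/s
For a point mass: I = m*r^2
I = 1*2^2 = 1*4 = 4
L = I*omega = 4*8
L = 32 kg*m^2/s

32 kg*m^2/s


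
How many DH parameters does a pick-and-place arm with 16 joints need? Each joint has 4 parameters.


Given: 16 joints, 4 DH parameters per joint (d, theta, a, alpha)
Total DH parameters = number_of_joints * 4
Total = 16 * 4
Total = 64

64


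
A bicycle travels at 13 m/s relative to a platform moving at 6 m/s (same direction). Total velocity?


Given: object velocity = 13 m/s, platform velocity = 6 m/s (same direction)
Using classical velocity addition: v_total = v_object + v_platform
v_total = 13 + 6
v_total = 19 m/s

19 m/s


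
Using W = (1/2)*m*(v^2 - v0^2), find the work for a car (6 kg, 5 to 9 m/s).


Given: m = 6 kg, v0 = 5 m/s, v = 9 m/s
Using W = (1/2)*m*(v^2 - v0^2)
v^2 = 9^2 = 81
v0^2 = 5^2 = 25
v^2 - v0^2 = 81 - 25 = 56
W = (1/2)*6*56 = 168 J

168 J


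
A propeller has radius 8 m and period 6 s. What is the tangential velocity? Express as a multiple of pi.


Given: radius r = 8 m, period T = 6 s
Using v = 2*pi*r / T
v = 2*pi*8 / 6
v = 16*pi / 6
v = 8/3*pi m/s

8/3*pi m/s


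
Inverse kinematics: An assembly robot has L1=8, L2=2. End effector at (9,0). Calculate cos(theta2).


Given: L1 = 8, L2 = 2, target (x, y) = (9, 0)
Using cos(theta2) = (x^2 + y^2 - L1^2 - L2^2) / (2*L1*L2)
x^2 + y^2 = 9^2 + 0 = 81
L1^2 + L2^2 = 64 + 4 = 68
Numerator = 81 - 68 = 13
Denominator = 2*8*2 = 32
cos(theta2) = 13/32 = 13/32

13/32


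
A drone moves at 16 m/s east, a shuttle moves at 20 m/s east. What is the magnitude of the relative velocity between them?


Given: v_A = 16 m/s east, v_B = 20 m/s east
Both move in the same direction; relative speed = |v_A - v_B|
|16 - 20| = |-4|
= 4 m/s

4 m/s


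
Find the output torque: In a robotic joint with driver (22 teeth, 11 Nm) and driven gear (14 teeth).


Given: N1 = 22, N2 = 14, T1 = 11 Nm
Using T2/T1 = N2/N1
T2 = T1 * N2 / N1
T2 = 11 * 14 / 22
T2 = 154 / 22
T2 = 7 Nm

7 Nm


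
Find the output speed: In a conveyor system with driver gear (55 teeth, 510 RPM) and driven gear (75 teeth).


Given: N1 = 55 teeth, w1 = 510 RPM, N2 = 75 teeth
Using N1*w1 = N2*w2
w2 = N1*w1 / N2
w2 = 55*510 / 75
w2 = 28050 / 75
w2 = 374 RPM

374 RPM


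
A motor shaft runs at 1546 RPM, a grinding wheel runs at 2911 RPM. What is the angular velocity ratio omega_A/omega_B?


Given: RPM_A = 1546, RPM_B = 2911
omega = 2*pi*RPM/60, so omega_A/omega_B = RPM_A / RPM_B
omega_A/omega_B = 1546 / 2911
omega_A/omega_B = 1546/2911

1546/2911


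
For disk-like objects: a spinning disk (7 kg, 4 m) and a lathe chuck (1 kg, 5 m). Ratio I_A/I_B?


Given: M1=7 kg, R1=4 m, M2=1 kg, R2=5 m
For a disk: I = (1/2)*M*R^2, so I_A/I_B = (M1*R1^2)/(M2*R2^2)
M1*R1^2 = 7*16 = 112
M2*R2^2 = 1*25 = 25
I_A/I_B = 112/25 = 112/25

112/25


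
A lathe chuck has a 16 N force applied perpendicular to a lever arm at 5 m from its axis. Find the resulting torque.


Given: F = 16 N, r = 5 m, angle = 90 deg (perpendicular)
Using tau = F * r * sin(90)
sin(90) = 1
tau = 16 * 5 * 1
tau = 80 Nm

80 Nm


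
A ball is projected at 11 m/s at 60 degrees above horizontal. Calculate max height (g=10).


Given: v0 = 11 m/s, theta = 60 deg, g = 10 m/s^2
sin^2(60) = 3/4
Using H = v0^2 * sin^2(theta) / (2*g)
H = 11^2 * 3/4 / (2*10)
H = 121 * 3/4 / 20
H = 363/4 / 20
H = 363/80 m

363/80 m


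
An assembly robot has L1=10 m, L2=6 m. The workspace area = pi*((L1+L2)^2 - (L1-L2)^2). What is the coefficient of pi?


Given: L1 = 10, L2 = 6
(L1+L2)^2 = (16)^2 = 256
(L1-L2)^2 = (4)^2 = 16
Difference = 256 - 16 = 240
This equals 4*L1*L2 = 4*10*6 = 240
Workspace area = 240*pi

240


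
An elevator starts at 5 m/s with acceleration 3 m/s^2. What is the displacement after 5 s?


Given: v0 = 5 m/s, a = 3 m/s^2, t = 5 s
Using s = v0*t + (1/2)*a*t^2
s = 5*5 + (1/2)*3*5^2
s = 25 + (1/2)*75
s = 25 + 75/2
s = 125/2

125/2 m


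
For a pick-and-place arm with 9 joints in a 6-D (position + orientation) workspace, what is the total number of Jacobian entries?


Given: task space dimension = 6, joints = 9
Jacobian is a 6 x 9 matrix
Total entries = rows * columns
Total = 6 * 9
Total = 54

54


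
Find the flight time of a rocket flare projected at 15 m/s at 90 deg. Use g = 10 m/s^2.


Given: v0 = 15 m/s, theta = 90 deg, g = 10 m/s^2
sin(90) = 1
Using T = 2*v0*sin(theta) / g
T = 2*15*1 / 10
T = 30 / 10
T = 3 s

3 s


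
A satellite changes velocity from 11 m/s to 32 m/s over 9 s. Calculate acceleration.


Given: initial velocity v0 = 11 m/s, final velocity v = 32 m/s, time t = 9 s
Using a = (v - v0) / t
a = (32 - 11) / 9
a = 21 / 9
a = 7/3 m/s^2

7/3 m/s^2


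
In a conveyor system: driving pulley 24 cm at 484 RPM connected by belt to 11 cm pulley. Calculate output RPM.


Given: D1 = 24 cm, w1 = 484 RPM, D2 = 11 cm
Using D1*w1 = D2*w2
w2 = D1*w1 / D2
w2 = 24*484 / 11
w2 = 11616 / 11
w2 = 1056 RPM

1056 RPM


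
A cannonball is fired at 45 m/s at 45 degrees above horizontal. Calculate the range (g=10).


Given: v0 = 45 m/s, theta = 45 deg, g = 10 m/s^2
sin(2*45) = sin(90) = 1
Using R = v0^2 * sin(2*theta) / g
R = 45^2 * 1 / 10
R = 2025 / 10
R = 405/2 m

405/2 m


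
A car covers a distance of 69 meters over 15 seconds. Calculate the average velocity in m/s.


Given: distance d = 69 m, time t = 15 s
Using v = d / t
v = 69 / 15
v = 23/5 m/s

23/5 m/s


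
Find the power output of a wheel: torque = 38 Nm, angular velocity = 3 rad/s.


Given: tau = 38 Nm, omega = 3 rad/s
Using P = tau * omega
P = 38 * 3
P = 114 W

114 W


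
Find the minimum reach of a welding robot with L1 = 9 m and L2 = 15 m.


Given: L1 = 9 m, L2 = 15 m
For a 2-link planar arm, min reach = |L1 - L2| (second link folded back)
Min reach = |9 - 15|
Min reach = 6 m

6 m


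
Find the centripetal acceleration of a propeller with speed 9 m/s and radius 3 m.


Given: v = 9 m/s, r = 3 m
Using a_c = v^2 / r
a_c = 9^2 / 3
a_c = 81 / 3
a_c = 27 m/s^2

27 m/s^2


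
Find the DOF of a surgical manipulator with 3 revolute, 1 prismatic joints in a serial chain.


Given: serial robot with 3 revolute, 1 prismatic joints
DOF contribution per joint type: revolute=1, prismatic=1, spherical=3, fixed=0
DOF = 3*1 + 1*1
DOF = 4

4


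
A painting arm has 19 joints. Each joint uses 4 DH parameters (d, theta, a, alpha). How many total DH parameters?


Given: 19 joints, 4 DH parameters per joint (d, theta, a, alpha)
Total DH parameters = number_of_joints * 4
Total = 19 * 4
Total = 76

76


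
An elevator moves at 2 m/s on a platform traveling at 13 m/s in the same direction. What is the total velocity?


Given: object velocity = 2 m/s, platform velocity = 13 m/s (same direction)
Using classical velocity addition: v_total = v_object + v_platform
v_total = 2 + 13
v_total = 15 m/s

15 m/s


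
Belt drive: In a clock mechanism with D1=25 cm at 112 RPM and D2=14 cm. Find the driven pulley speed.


Given: D1 = 25 cm, w1 = 112 RPM, D2 = 14 cm
Using D1*w1 = D2*w2
w2 = D1*w1 / D2
w2 = 25*112 / 14
w2 = 2800 / 14
w2 = 200 RPM

200 RPM


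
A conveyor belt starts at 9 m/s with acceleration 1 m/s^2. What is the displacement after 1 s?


Given: v0 = 9 m/s, a = 1 m/s^2, t = 1 s
Using s = v0*t + (1/2)*a*t^2
s = 9*1 + (1/2)*1*1^2
s = 9 + (1/2)*1
s = 9 + 1/2
s = 19/2

19/2 m


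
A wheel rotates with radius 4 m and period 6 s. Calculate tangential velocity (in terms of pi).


Given: radius r = 4 m, period T = 6 s
Using v = 2*pi*r / T
v = 2*pi*4 / 6
v = 8*pi / 6
v = 4/3*pi m/s

4/3*pi m/s


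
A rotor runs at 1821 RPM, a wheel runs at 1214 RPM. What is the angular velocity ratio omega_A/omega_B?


Given: RPM_A = 1821, RPM_B = 1214
omega = 2*pi*RPM/60, so omega_A/omega_B = RPM_A / RPM_B
omega_A/omega_B = 1821 / 1214
omega_A/omega_B = 3/2

3/2


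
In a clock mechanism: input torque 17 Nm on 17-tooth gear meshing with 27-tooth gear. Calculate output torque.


Given: N1 = 17, N2 = 27, T1 = 17 Nm
Using T2/T1 = N2/N1
T2 = T1 * N2 / N1
T2 = 17 * 27 / 17
T2 = 459 / 17
T2 = 27 Nm

27 Nm


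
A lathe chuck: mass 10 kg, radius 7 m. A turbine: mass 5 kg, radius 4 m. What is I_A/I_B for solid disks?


Given: M1=10 kg, R1=7 m, M2=5 kg, R2=4 m
For a disk: I = (1/2)*M*R^2, so I_A/I_B = (M1*R1^2)/(M2*R2^2)
M1*R1^2 = 10*49 = 490
M2*R2^2 = 5*16 = 80
I_A/I_B = 490/80 = 49/8

49/8


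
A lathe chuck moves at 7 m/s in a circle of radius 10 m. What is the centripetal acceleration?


Given: v = 7 m/s, r = 10 m
Using a_c = v^2 / r
a_c = 7^2 / 10
a_c = 49 / 10
a_c = 49/10 m/s^2

49/10 m/s^2


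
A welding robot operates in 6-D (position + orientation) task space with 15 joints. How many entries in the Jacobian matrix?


Given: task space dimension = 6, joints = 15
Jacobian is a 6 x 15 matrix
Total entries = rows * columns
Total = 6 * 15
Total = 90

90


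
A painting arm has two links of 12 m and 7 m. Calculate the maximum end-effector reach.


Given: L1 = 12 m, L2 = 7 m
For a 2-link planar arm, max reach = L1 + L2 (fully extended)
Max reach = 12 + 7
Max reach = 19 m

19 m


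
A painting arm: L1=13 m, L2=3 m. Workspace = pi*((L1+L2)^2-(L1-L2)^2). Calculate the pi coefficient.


Given: L1 = 13, L2 = 3
(L1+L2)^2 = (16)^2 = 256
(L1-L2)^2 = (10)^2 = 100
Difference = 256 - 100 = 156
This equals 4*L1*L2 = 4*13*3 = 156
Workspace area = 156*pi

156


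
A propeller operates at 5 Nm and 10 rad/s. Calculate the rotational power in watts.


Given: tau = 5 Nm, omega = 10 rad/s
Using P = tau * omega
P = 5 * 10
P = 50 W

50 W


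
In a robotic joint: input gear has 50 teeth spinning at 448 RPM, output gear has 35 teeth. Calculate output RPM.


Given: N1 = 50 teeth, w1 = 448 RPM, N2 = 35 teeth
Using N1*w1 = N2*w2
w2 = N1*w1 / N2
w2 = 50*448 / 35
w2 = 22400 / 35
w2 = 640 RPM

640 RPM


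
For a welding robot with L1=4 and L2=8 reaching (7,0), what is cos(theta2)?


Given: L1 = 4, L2 = 8, target (x, y) = (7, 0)
Using cos(theta2) = (x^2 + y^2 - L1^2 - L2^2) / (2*L1*L2)
x^2 + y^2 = 7^2 + 0 = 49
L1^2 + L2^2 = 16 + 64 = 80
Numerator = 49 - 80 = -31
Denominator = 2*4*8 = 64
cos(theta2) = -31/64 = -31/64

-31/64
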